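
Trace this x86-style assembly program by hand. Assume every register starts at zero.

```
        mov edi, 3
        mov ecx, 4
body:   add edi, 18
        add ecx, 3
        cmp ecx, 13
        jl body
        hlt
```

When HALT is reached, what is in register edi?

mov edi, 3 → edi=3
mov ecx, 4 → ecx=4
add edi, 18 → edi=3+18=21
add ecx, 3 → ecx=4+3=7
cmp ecx, 13  (cmp 7,13)
jl body: taken
add edi, 18 → edi=21+18=39
add ecx, 3 → ecx=7+3=10
cmp ecx, 13  (cmp 10,13)
jl body: taken
add edi, 18 → edi=39+18=57
add ecx, 3 → ecx=10+3=13
cmp ecx, 13  (cmp 13,13)
jl body: not taken
halt.

57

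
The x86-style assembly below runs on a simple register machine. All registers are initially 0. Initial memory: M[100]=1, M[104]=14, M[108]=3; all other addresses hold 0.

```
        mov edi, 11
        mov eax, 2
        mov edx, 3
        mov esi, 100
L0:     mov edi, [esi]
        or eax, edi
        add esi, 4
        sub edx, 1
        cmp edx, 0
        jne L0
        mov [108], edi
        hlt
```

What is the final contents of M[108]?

3

after mov edi, 11: edi=11
after mov eax, 2: eax=2
after mov edx, 3: edx=3
after mov esi, 100: esi=100
after mov edi, [esi]: edi=M[100]=1
after or eax, edi: eax=2|1=3
after add esi, 4: esi=100+4=104
after sub edx, 1: edx=3-1=2
cmp edx, 0  (cmp 2,0)
jne L0: taken
after mov edi, [esi]: edi=M[104]=14
after or eax, edi: eax=3|14=15
after add esi, 4: esi=104+4=108
after sub edx, 1: edx=2-1=1
cmp edx, 0  (cmp 1,0)
jne L0: taken
after mov edi, [esi]: edi=M[108]=3
after or eax, edi: eax=15|3=15
after add esi, 4: esi=108+4=112
after sub edx, 1: edx=1-1=0
cmp edx, 0  (cmp 0,0)
jne L0: not taken
mov [108], edi → M[108]=3
halt.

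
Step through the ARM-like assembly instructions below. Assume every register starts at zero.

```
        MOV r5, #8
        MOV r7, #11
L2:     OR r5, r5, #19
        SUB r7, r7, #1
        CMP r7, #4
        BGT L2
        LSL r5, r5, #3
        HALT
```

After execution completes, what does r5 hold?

216

r5=8
r7=11
r5=8|19=27
r7=11-1=10
CMP r7, #4  (cmp 10,4)
BGT L2: taken
r5=27|19=27
r7=10-1=9
CMP r7, #4  (cmp 9,4)
BGT L2: taken
r5=27|19=27
r7=9-1=8
CMP r7, #4  (cmp 8,4)
BGT L2: taken
r5=27|19=27
r7=8-1=7
CMP r7, #4  (cmp 7,4)
BGT L2: taken
r5=27|19=27
r7=7-1=6
CMP r7, #4  (cmp 6,4)
BGT L2: taken
r5=27|19=27
r7=6-1=5
CMP r7, #4  (cmp 5,4)
BGT L2: taken
r5=27|19=27
r7=5-1=4
CMP r7, #4  (cmp 4,4)
BGT L2: not taken
r5=27<<3=216
halt.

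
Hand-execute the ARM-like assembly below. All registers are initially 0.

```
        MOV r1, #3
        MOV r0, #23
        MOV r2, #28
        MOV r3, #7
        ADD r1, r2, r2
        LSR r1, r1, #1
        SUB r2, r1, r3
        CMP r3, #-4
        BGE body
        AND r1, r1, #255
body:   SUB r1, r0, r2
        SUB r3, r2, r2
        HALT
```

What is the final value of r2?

r1=3
r0=23
r2=28
r3=7
r1=28+28=56
r1=56>>1=28
r2=28-7=21
CMP r3, #-4  (cmp 7,-4)
BGE body: taken
r1=23-21=2
r3=21-21=0
halt.

21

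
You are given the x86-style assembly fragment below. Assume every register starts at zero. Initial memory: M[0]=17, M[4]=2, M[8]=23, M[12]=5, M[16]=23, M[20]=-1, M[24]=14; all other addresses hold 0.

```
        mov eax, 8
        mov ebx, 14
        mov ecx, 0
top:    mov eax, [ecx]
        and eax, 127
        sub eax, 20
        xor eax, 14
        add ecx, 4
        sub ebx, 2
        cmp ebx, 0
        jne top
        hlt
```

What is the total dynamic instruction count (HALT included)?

60

after mov eax, 8: eax=8
after mov ebx, 14: ebx=14
after mov ecx, 0: ecx=0
after mov eax, [ecx]: eax=M[0]=17
after and eax, 127: eax=17&127=17
after sub eax, 20: eax=17-20=-3
after xor eax, 14: eax=(-3)^14=-13
after add ecx, 4: ecx=0+4=4
after sub ebx, 2: ebx=14-2=12
cmp ebx, 0  (cmp 12,0)
jne top: taken
after mov eax, [ecx]: eax=M[4]=2
after and eax, 127: eax=2&127=2
after sub eax, 20: eax=2-20=-18
after xor eax, 14: eax=(-18)^14=-32
after add ecx, 4: ecx=4+4=8
after sub ebx, 2: ebx=12-2=10
cmp ebx, 0  (cmp 10,0)
jne top: taken
after mov eax, [ecx]: eax=M[8]=23
after and eax, 127: eax=23&127=23
after sub eax, 20: eax=23-20=3
after xor eax, 14: eax=3^14=13
after add ecx, 4: ecx=8+4=12
after sub ebx, 2: ebx=10-2=8
cmp ebx, 0  (cmp 8,0)
jne top: taken
after mov eax, [ecx]: eax=M[12]=5
after and eax, 127: eax=5&127=5
after sub eax, 20: eax=5-20=-15
after xor eax, 14: eax=(-15)^14=-1
after add ecx, 4: ecx=12+4=16
after sub ebx, 2: ebx=8-2=6
cmp ebx, 0  (cmp 6,0)
jne top: taken
after mov eax, [ecx]: eax=M[16]=23
after and eax, 127: eax=23&127=23
after sub eax, 20: eax=23-20=3
after xor eax, 14: eax=3^14=13
after add ecx, 4: ecx=16+4=20
after sub ebx, 2: ebx=6-2=4
cmp ebx, 0  (cmp 4,0)
jne top: taken
after mov eax, [ecx]: eax=M[20]=-1
after and eax, 127: eax=(-1)&127=127
after sub eax, 20: eax=127-20=107
after xor eax, 14: eax=107^14=101
after add ecx, 4: ecx=20+4=24
after sub ebx, 2: ebx=4-2=2
cmp ebx, 0  (cmp 2,0)
jne top: taken
after mov eax, [ecx]: eax=M[24]=14
after and eax, 127: eax=14&127=14
after sub eax, 20: eax=14-20=-6
after xor eax, 14: eax=(-6)^14=-12
after add ecx, 4: ecx=24+4=28
after sub ebx, 2: ebx=2-2=0
cmp ebx, 0  (cmp 0,0)
jne top: not taken
halt.
Total executed instructions: 60.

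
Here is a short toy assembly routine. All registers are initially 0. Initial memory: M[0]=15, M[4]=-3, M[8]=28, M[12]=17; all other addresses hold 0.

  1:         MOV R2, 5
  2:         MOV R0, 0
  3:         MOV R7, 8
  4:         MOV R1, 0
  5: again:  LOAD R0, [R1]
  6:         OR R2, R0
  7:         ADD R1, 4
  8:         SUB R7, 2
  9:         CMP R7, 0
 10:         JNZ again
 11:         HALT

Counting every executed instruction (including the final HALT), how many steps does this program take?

29

MOV R2, 5 → R2=5
MOV R0, 0 → R0=0
MOV R7, 8 → R7=8
MOV R1, 0 → R1=0
LOAD R0, [R1] → R0=M[0]=15
OR R2, R0 → R2=5|15=15
ADD R1, 4 → R1=0+4=4
SUB R7, 2 → R7=8-2=6
CMP R7, 0  (cmp 6,0)
JNZ again: taken
LOAD R0, [R1] → R0=M[4]=-3
OR R2, R0 → R2=15|(-3)=-1
ADD R1, 4 → R1=4+4=8
SUB R7, 2 → R7=6-2=4
CMP R7, 0  (cmp 4,0)
JNZ again: taken
LOAD R0, [R1] → R0=M[8]=28
OR R2, R0 → R2=(-1)|28=-1
ADD R1, 4 → R1=8+4=12
SUB R7, 2 → R7=4-2=2
CMP R7, 0  (cmp 2,0)
JNZ again: taken
LOAD R0, [R1] → R0=M[12]=17
OR R2, R0 → R2=(-1)|17=-1
ADD R1, 4 → R1=12+4=16
SUB R7, 2 → R7=2-2=0
CMP R7, 0  (cmp 0,0)
JNZ again: not taken
halt.
Total executed instructions: 29.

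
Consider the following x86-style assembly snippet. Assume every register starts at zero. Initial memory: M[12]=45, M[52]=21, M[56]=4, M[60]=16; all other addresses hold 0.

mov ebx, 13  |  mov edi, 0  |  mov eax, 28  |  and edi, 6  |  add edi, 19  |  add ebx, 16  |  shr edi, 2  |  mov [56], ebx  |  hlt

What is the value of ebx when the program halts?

29

mov ebx, 13 → ebx=13
mov edi, 0 → edi=0
mov eax, 28 → eax=28
and edi, 6 → edi=0&6=0
add edi, 19 → edi=0+19=19
add ebx, 16 → ebx=13+16=29
shr edi, 2 → edi=19>>2=4
mov [56], ebx → M[56]=29
halt.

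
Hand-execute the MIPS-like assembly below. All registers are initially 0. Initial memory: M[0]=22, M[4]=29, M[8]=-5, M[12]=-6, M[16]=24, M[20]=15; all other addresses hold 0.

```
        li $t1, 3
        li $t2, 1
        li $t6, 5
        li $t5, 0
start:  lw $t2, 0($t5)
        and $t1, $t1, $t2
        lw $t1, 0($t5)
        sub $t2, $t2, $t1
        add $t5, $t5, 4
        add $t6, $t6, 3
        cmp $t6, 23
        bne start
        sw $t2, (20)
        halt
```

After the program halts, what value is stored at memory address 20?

$t1=3
$t2=1
$t6=5
$t5=0
$t2=M[0]=22
$t1=3&22=2
$t1=M[0]=22
$t2=22-22=0
$t5=0+4=4
$t6=5+3=8
cmp $t6, 23  (cmp 8,23)
bne start: taken
$t2=M[4]=29
$t1=22&29=20
$t1=M[4]=29
$t2=29-29=0
$t5=4+4=8
$t6=8+3=11
cmp $t6, 23  (cmp 11,23)
bne start: taken
$t2=M[8]=-5
$t1=29&(-5)=25
$t1=M[8]=-5
$t2=(-5)-(-5)=0
$t5=8+4=12
$t6=11+3=14
cmp $t6, 23  (cmp 14,23)
bne start: taken
$t2=M[12]=-6
$t1=(-5)&(-6)=-6
$t1=M[12]=-6
$t2=(-6)-(-6)=0
$t5=12+4=16
$t6=14+3=17
cmp $t6, 23  (cmp 17,23)
bne start: taken
$t2=M[16]=24
$t1=(-6)&24=24
$t1=M[16]=24
$t2=24-24=0
$t5=16+4=20
$t6=17+3=20
cmp $t6, 23  (cmp 20,23)
bne start: taken
$t2=M[20]=15
$t1=24&15=8
$t1=M[20]=15
$t2=15-15=0
$t5=20+4=24
$t6=20+3=23
cmp $t6, 23  (cmp 23,23)
bne start: not taken
sw $t2, (20) → M[20]=0
halt.

0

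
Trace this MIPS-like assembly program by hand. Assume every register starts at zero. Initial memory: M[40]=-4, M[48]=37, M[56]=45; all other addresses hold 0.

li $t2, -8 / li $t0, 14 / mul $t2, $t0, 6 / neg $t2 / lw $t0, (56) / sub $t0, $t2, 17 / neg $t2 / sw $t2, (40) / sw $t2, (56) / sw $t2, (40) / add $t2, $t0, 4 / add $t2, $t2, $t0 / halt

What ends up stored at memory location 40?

$t2=-8
$t0=14
$t2=14*6=84
$t2=-(84)=-84
$t0=M[56]=45
$t0=(-84)-17=-101
$t2=-(-84)=84
sw $t2, (40) → M[40]=84
sw $t2, (56) → M[56]=84
sw $t2, (40) → M[40]=84
$t2=(-101)+4=-97
$t2=(-97)+(-101)=-198
halt.

84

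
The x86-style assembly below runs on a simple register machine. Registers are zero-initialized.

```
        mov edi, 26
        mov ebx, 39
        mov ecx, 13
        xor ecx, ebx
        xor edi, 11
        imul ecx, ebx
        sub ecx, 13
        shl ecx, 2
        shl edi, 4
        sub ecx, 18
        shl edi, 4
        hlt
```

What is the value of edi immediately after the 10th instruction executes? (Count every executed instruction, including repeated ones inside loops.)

272

edi=26
ebx=39
ecx=13
ecx=13^39=42
edi=26^11=17
ecx=42*39=1638
ecx=1638-13=1625
ecx=1625<<2=6500
edi=17<<4=272
ecx=6500-18=6482
After step 10: edi = 272.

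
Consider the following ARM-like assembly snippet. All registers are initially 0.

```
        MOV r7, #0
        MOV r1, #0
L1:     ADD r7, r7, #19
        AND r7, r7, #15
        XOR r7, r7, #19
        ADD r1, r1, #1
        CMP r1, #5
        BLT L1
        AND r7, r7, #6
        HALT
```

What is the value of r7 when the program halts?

0

MOV r7, #0 → r7=0
MOV r1, #0 → r1=0
ADD r7, r7, #19 → r7=0+19=19
AND r7, r7, #15 → r7=19&15=3
XOR r7, r7, #19 → r7=3^19=16
ADD r1, r1, #1 → r1=0+1=1
CMP r1, #5  (cmp 1,5)
BLT L1: taken
ADD r7, r7, #19 → r7=16+19=35
AND r7, r7, #15 → r7=35&15=3
XOR r7, r7, #19 → r7=3^19=16
ADD r1, r1, #1 → r1=1+1=2
CMP r1, #5  (cmp 2,5)
BLT L1: taken
ADD r7, r7, #19 → r7=16+19=35
AND r7, r7, #15 → r7=35&15=3
XOR r7, r7, #19 → r7=3^19=16
ADD r1, r1, #1 → r1=2+1=3
CMP r1, #5  (cmp 3,5)
BLT L1: taken
ADD r7, r7, #19 → r7=16+19=35
AND r7, r7, #15 → r7=35&15=3
XOR r7, r7, #19 → r7=3^19=16
ADD r1, r1, #1 → r1=3+1=4
CMP r1, #5  (cmp 4,5)
BLT L1: taken
ADD r7, r7, #19 → r7=16+19=35
AND r7, r7, #15 → r7=35&15=3
XOR r7, r7, #19 → r7=3^19=16
ADD r1, r1, #1 → r1=4+1=5
CMP r1, #5  (cmp 5,5)
BLT L1: not taken
AND r7, r7, #6 → r7=16&6=0
halt.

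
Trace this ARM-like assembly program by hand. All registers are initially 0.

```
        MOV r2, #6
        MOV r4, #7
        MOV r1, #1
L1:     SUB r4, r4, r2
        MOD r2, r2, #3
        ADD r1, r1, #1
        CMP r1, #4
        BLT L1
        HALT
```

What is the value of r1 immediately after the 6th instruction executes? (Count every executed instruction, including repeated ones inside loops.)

2

MOV r2, #6 → r2=6
MOV r4, #7 → r4=7
MOV r1, #1 → r1=1
SUB r4, r4, r2 → r4=7-6=1
MOD r2, r2, #3 → r2=6%3=0
ADD r1, r1, #1 → r1=1+1=2
After step 6: r1 = 2.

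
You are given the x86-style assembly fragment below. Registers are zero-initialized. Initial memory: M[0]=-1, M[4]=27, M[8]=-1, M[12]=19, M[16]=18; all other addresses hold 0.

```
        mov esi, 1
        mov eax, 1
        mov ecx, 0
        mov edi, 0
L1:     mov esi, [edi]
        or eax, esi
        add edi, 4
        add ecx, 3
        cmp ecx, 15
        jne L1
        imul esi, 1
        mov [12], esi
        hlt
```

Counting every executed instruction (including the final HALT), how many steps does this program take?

37

esi=1
eax=1
ecx=0
edi=0
esi=M[0]=-1
eax=1|(-1)=-1
edi=0+4=4
ecx=0+3=3
cmp ecx, 15  (cmp 3,15)
jne L1: taken
esi=M[4]=27
eax=(-1)|27=-1
edi=4+4=8
ecx=3+3=6
cmp ecx, 15  (cmp 6,15)
jne L1: taken
esi=M[8]=-1
eax=(-1)|(-1)=-1
edi=8+4=12
ecx=6+3=9
cmp ecx, 15  (cmp 9,15)
jne L1: taken
esi=M[12]=19
eax=(-1)|19=-1
edi=12+4=16
ecx=9+3=12
cmp ecx, 15  (cmp 12,15)
jne L1: taken
esi=M[16]=18
eax=(-1)|18=-1
edi=16+4=20
ecx=12+3=15
cmp ecx, 15  (cmp 15,15)
jne L1: not taken
esi=18*1=18
mov [12], esi → M[12]=18
halt.
Total executed instructions: 37.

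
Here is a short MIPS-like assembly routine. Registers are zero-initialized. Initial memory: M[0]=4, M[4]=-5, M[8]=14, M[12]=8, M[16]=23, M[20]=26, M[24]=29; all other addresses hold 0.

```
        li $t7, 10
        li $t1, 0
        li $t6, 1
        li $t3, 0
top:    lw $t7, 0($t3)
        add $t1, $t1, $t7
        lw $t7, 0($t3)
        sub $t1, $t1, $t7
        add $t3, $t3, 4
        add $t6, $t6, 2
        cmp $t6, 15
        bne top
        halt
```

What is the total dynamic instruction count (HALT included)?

61

$t7=10
$t1=0
$t6=1
$t3=0
$t7=M[0]=4
$t1=0+4=4
$t7=M[0]=4
$t1=4-4=0
$t3=0+4=4
$t6=1+2=3
cmp $t6, 15  (cmp 3,15)
bne top: taken
$t7=M[4]=-5
$t1=0+(-5)=-5
$t7=M[4]=-5
$t1=(-5)-(-5)=0
$t3=4+4=8
$t6=3+2=5
cmp $t6, 15  (cmp 5,15)
bne top: taken
$t7=M[8]=14
$t1=0+14=14
$t7=M[8]=14
$t1=14-14=0
$t3=8+4=12
$t6=5+2=7
cmp $t6, 15  (cmp 7,15)
bne top: taken
$t7=M[12]=8
$t1=0+8=8
$t7=M[12]=8
$t1=8-8=0
$t3=12+4=16
$t6=7+2=9
cmp $t6, 15  (cmp 9,15)
bne top: taken
$t7=M[16]=23
$t1=0+23=23
$t7=M[16]=23
$t1=23-23=0
$t3=16+4=20
$t6=9+2=11
cmp $t6, 15  (cmp 11,15)
bne top: taken
$t7=M[20]=26
$t1=0+26=26
$t7=M[20]=26
$t1=26-26=0
$t3=20+4=24
$t6=11+2=13
cmp $t6, 15  (cmp 13,15)
bne top: taken
$t7=M[24]=29
$t1=0+29=29
$t7=M[24]=29
$t1=29-29=0
$t3=24+4=28
$t6=13+2=15
cmp $t6, 15  (cmp 15,15)
bne top: not taken
halt.
Total executed instructions: 61.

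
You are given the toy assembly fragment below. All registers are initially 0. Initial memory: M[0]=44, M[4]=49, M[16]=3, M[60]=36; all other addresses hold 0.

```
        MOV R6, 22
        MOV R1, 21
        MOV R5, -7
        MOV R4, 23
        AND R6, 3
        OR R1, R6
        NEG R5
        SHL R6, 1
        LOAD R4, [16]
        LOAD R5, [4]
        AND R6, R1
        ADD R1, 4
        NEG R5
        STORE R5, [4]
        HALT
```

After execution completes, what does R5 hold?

-49

MOV R6, 22 → R6=22
MOV R1, 21 → R1=21
MOV R5, -7 → R5=-7
MOV R4, 23 → R4=23
AND R6, 3 → R6=22&3=2
OR R1, R6 → R1=21|2=23
NEG R5 → R5=-(-7)=7
SHL R6, 1 → R6=2<<1=4
LOAD R4, [16] → R4=M[16]=3
LOAD R5, [4] → R5=M[4]=49
AND R6, R1 → R6=4&23=4
ADD R1, 4 → R1=23+4=27
NEG R5 → R5=-(49)=-49
STORE R5, [4] → M[4]=-49
halt.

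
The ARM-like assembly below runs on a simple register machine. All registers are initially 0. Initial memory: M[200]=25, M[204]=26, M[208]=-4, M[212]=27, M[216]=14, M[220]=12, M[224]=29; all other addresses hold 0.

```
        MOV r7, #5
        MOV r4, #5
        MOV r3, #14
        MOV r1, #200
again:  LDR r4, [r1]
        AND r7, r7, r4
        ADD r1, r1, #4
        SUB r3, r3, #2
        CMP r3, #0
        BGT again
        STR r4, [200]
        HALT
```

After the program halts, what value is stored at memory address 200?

29

MOV r7, #5 → r7=5
MOV r4, #5 → r4=5
MOV r3, #14 → r3=14
MOV r1, #200 → r1=200
LDR r4, [r1] → r4=M[200]=25
AND r7, r7, r4 → r7=5&25=1
ADD r1, r1, #4 → r1=200+4=204
SUB r3, r3, #2 → r3=14-2=12
CMP r3, #0  (cmp 12,0)
BGT again: taken
LDR r4, [r1] → r4=M[204]=26
AND r7, r7, r4 → r7=1&26=0
ADD r1, r1, #4 → r1=204+4=208
SUB r3, r3, #2 → r3=12-2=10
CMP r3, #0  (cmp 10,0)
BGT again: taken
LDR r4, [r1] → r4=M[208]=-4
AND r7, r7, r4 → r7=0&(-4)=0
ADD r1, r1, #4 → r1=208+4=212
SUB r3, r3, #2 → r3=10-2=8
CMP r3, #0  (cmp 8,0)
BGT again: taken
LDR r4, [r1] → r4=M[212]=27
AND r7, r7, r4 → r7=0&27=0
ADD r1, r1, #4 → r1=212+4=216
SUB r3, r3, #2 → r3=8-2=6
CMP r3, #0  (cmp 6,0)
BGT again: taken
LDR r4, [r1] → r4=M[216]=14
AND r7, r7, r4 → r7=0&14=0
ADD r1, r1, #4 → r1=216+4=220
SUB r3, r3, #2 → r3=6-2=4
CMP r3, #0  (cmp 4,0)
BGT again: taken
LDR r4, [r1] → r4=M[220]=12
AND r7, r7, r4 → r7=0&12=0
ADD r1, r1, #4 → r1=220+4=224
SUB r3, r3, #2 → r3=4-2=2
CMP r3, #0  (cmp 2,0)
BGT again: taken
LDR r4, [r1] → r4=M[224]=29
AND r7, r7, r4 → r7=0&29=0
ADD r1, r1, #4 → r1=224+4=228
SUB r3, r3, #2 → r3=2-2=0
CMP r3, #0  (cmp 0,0)
BGT again: not taken
STR r4, [200] → M[200]=29
halt.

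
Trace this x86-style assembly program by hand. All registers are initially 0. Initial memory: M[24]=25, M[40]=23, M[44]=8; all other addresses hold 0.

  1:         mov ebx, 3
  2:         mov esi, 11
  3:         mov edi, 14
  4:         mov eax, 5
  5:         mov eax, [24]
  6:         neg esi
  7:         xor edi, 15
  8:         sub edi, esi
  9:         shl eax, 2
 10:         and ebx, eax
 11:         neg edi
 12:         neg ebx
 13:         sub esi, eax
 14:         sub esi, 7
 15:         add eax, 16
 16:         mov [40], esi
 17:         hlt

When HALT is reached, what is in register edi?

ebx=3
esi=11
edi=14
eax=5
eax=M[24]=25
esi=-(11)=-11
edi=14^15=1
edi=1-(-11)=12
eax=25<<2=100
ebx=3&100=0
edi=-(12)=-12
ebx=-(0)=0
esi=(-11)-100=-111
esi=(-111)-7=-118
eax=100+16=116
mov [40], esi → M[40]=-118
halt.

-12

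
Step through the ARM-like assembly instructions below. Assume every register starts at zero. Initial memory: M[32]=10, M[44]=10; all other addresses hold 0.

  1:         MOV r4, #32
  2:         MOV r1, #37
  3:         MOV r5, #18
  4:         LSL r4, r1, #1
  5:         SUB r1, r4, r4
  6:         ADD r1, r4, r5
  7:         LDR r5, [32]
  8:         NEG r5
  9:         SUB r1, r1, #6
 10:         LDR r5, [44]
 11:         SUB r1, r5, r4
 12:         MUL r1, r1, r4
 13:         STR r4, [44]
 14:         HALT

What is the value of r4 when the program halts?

74

after MOV r4, #32: r4=32
after MOV r1, #37: r1=37
after MOV r5, #18: r5=18
after LSL r4, r1, #1: r4=37<<1=74
after SUB r1, r4, r4: r1=74-74=0
after ADD r1, r4, r5: r1=74+18=92
after LDR r5, [32]: r5=M[32]=10
after NEG r5: r5=-(10)=-10
after SUB r1, r1, #6: r1=92-6=86
after LDR r5, [44]: r5=M[44]=10
after SUB r1, r5, r4: r1=10-74=-64
after MUL r1, r1, r4: r1=(-64)*74=-4736
STR r4, [44] → M[44]=74
halt.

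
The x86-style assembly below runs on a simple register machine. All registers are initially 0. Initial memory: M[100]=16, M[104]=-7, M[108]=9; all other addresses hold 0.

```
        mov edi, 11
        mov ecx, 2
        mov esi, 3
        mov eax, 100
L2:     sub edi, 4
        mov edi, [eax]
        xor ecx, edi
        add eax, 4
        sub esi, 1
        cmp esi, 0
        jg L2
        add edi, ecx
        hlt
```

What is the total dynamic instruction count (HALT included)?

27

mov edi, 11 → edi=11
mov ecx, 2 → ecx=2
mov esi, 3 → esi=3
mov eax, 100 → eax=100
sub edi, 4 → edi=11-4=7
mov edi, [eax] → edi=M[100]=16
xor ecx, edi → ecx=2^16=18
add eax, 4 → eax=100+4=104
sub esi, 1 → esi=3-1=2
cmp esi, 0  (cmp 2,0)
jg L2: taken
sub edi, 4 → edi=16-4=12
mov edi, [eax] → edi=M[104]=-7
xor ecx, edi → ecx=18^(-7)=-21
add eax, 4 → eax=104+4=108
sub esi, 1 → esi=2-1=1
cmp esi, 0  (cmp 1,0)
jg L2: taken
sub edi, 4 → edi=(-7)-4=-11
mov edi, [eax] → edi=M[108]=9
xor ecx, edi → ecx=(-21)^9=-30
add eax, 4 → eax=108+4=112
sub esi, 1 → esi=1-1=0
cmp esi, 0  (cmp 0,0)
jg L2: not taken
add edi, ecx → edi=9+(-30)=-21
halt.
Total executed instructions: 27.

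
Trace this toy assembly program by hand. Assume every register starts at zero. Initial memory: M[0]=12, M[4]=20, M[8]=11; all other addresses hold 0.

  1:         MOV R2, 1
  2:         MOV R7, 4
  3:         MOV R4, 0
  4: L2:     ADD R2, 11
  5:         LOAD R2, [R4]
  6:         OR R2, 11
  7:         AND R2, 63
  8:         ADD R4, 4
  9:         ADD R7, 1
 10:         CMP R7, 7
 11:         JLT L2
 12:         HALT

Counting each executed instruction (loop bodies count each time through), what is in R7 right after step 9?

R2=1
R7=4
R4=0
R2=1+11=12
R2=M[0]=12
R2=12|11=15
R2=15&63=15
R4=0+4=4
R7=4+1=5
After step 9: R7 = 5.

5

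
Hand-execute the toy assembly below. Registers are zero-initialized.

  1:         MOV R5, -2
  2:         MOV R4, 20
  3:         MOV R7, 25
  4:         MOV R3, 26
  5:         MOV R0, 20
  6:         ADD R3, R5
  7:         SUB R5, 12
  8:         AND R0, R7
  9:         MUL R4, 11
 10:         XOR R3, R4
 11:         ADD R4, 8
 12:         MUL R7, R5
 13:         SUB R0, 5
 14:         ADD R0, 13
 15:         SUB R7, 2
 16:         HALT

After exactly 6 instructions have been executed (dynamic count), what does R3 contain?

R5=-2
R4=20
R7=25
R3=26
R0=20
R3=26+(-2)=24
After step 6: R3 = 24.

24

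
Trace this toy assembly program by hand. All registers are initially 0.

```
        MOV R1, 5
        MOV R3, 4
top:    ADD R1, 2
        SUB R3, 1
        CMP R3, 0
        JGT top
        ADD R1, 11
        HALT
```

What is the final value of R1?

R1=5
R3=4
R1=5+2=7
R3=4-1=3
CMP R3, 0  (cmp 3,0)
JGT top: taken
R1=7+2=9
R3=3-1=2
CMP R3, 0  (cmp 2,0)
JGT top: taken
R1=9+2=11
R3=2-1=1
CMP R3, 0  (cmp 1,0)
JGT top: taken
R1=11+2=13
R3=1-1=0
CMP R3, 0  (cmp 0,0)
JGT top: not taken
R1=13+11=24
halt.

24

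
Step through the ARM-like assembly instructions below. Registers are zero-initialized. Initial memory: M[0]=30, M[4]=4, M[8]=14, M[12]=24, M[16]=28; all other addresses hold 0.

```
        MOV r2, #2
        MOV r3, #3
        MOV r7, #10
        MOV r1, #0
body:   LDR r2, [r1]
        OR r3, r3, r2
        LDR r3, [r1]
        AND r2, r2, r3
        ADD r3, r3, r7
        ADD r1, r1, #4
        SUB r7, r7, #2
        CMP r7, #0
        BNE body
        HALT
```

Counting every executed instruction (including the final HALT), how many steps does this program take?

50

after MOV r2, #2: r2=2
after MOV r3, #3: r3=3
after MOV r7, #10: r7=10
after MOV r1, #0: r1=0
after LDR r2, [r1]: r2=M[0]=30
after OR r3, r3, r2: r3=3|30=31
after LDR r3, [r1]: r3=M[0]=30
after AND r2, r2, r3: r2=30&30=30
after ADD r3, r3, r7: r3=30+10=40
after ADD r1, r1, #4: r1=0+4=4
after SUB r7, r7, #2: r7=10-2=8
CMP r7, #0  (cmp 8,0)
BNE body: taken
after LDR r2, [r1]: r2=M[4]=4
after OR r3, r3, r2: r3=40|4=44
after LDR r3, [r1]: r3=M[4]=4
after AND r2, r2, r3: r2=4&4=4
after ADD r3, r3, r7: r3=4+8=12
after ADD r1, r1, #4: r1=4+4=8
after SUB r7, r7, #2: r7=8-2=6
CMP r7, #0  (cmp 6,0)
BNE body: taken
after LDR r2, [r1]: r2=M[8]=14
after OR r3, r3, r2: r3=12|14=14
after LDR r3, [r1]: r3=M[8]=14
after AND r2, r2, r3: r2=14&14=14
after ADD r3, r3, r7: r3=14+6=20
after ADD r1, r1, #4: r1=8+4=12
after SUB r7, r7, #2: r7=6-2=4
CMP r7, #0  (cmp 4,0)
BNE body: taken
after LDR r2, [r1]: r2=M[12]=24
after OR r3, r3, r2: r3=20|24=28
after LDR r3, [r1]: r3=M[12]=24
after AND r2, r2, r3: r2=24&24=24
after ADD r3, r3, r7: r3=24+4=28
after ADD r1, r1, #4: r1=12+4=16
after SUB r7, r7, #2: r7=4-2=2
CMP r7, #0  (cmp 2,0)
BNE body: taken
after LDR r2, [r1]: r2=M[16]=28
after OR r3, r3, r2: r3=28|28=28
after LDR r3, [r1]: r3=M[16]=28
after AND r2, r2, r3: r2=28&28=28
after ADD r3, r3, r7: r3=28+2=30
after ADD r1, r1, #4: r1=16+4=20
after SUB r7, r7, #2: r7=2-2=0
CMP r7, #0  (cmp 0,0)
BNE body: not taken
halt.
Total executed instructions: 50.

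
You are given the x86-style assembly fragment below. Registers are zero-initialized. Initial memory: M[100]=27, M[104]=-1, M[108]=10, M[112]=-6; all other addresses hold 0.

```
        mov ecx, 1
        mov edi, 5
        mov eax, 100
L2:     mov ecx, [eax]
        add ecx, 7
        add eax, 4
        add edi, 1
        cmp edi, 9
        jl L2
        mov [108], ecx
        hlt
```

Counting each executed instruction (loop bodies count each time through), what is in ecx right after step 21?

17

ecx=1
edi=5
eax=100
ecx=M[100]=27
ecx=27+7=34
eax=100+4=104
edi=5+1=6
cmp edi, 9  (cmp 6,9)
jl L2: taken
ecx=M[104]=-1
ecx=(-1)+7=6
eax=104+4=108
edi=6+1=7
cmp edi, 9  (cmp 7,9)
jl L2: taken
ecx=M[108]=10
ecx=10+7=17
eax=108+4=112
edi=7+1=8
cmp edi, 9  (cmp 8,9)
jl L2: taken
After step 21: ecx = 17.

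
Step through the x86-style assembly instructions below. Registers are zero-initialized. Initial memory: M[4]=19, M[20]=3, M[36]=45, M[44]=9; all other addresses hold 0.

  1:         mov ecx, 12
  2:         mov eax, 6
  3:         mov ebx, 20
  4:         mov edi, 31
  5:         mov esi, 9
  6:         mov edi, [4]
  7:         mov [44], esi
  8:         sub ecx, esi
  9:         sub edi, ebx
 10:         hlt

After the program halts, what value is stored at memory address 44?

ecx=12
eax=6
ebx=20
edi=31
esi=9
edi=M[4]=19
mov [44], esi → M[44]=9
ecx=12-9=3
edi=19-20=-1
halt.

9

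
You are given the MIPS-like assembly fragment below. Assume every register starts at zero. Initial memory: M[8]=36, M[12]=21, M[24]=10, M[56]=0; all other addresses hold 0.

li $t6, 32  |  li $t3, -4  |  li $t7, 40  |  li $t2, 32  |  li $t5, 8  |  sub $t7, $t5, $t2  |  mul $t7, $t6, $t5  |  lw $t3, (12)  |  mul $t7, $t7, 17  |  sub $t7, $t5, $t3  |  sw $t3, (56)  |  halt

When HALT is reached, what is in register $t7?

-13

li $t6, 32 → $t6=32
li $t3, -4 → $t3=-4
li $t7, 40 → $t7=40
li $t2, 32 → $t2=32
li $t5, 8 → $t5=8
sub $t7, $t5, $t2 → $t7=8-32=-24
mul $t7, $t6, $t5 → $t7=32*8=256
lw $t3, (12) → $t3=M[12]=21
mul $t7, $t7, 17 → $t7=256*17=4352
sub $t7, $t5, $t3 → $t7=8-21=-13
sw $t3, (56) → M[56]=21
halt.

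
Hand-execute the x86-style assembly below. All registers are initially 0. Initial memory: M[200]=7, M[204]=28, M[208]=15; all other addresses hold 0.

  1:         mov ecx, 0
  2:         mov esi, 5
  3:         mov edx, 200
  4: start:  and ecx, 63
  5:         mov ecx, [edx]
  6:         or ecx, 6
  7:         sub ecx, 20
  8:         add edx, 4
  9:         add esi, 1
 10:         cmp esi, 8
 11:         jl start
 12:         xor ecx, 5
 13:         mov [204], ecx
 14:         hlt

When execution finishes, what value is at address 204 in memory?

-2

ecx=0
esi=5
edx=200
ecx=0&63=0
ecx=M[200]=7
ecx=7|6=7
ecx=7-20=-13
edx=200+4=204
esi=5+1=6
cmp esi, 8  (cmp 6,8)
jl start: taken
ecx=(-13)&63=51
ecx=M[204]=28
ecx=28|6=30
ecx=30-20=10
edx=204+4=208
esi=6+1=7
cmp esi, 8  (cmp 7,8)
jl start: taken
ecx=10&63=10
ecx=M[208]=15
ecx=15|6=15
ecx=15-20=-5
edx=208+4=212
esi=7+1=8
cmp esi, 8  (cmp 8,8)
jl start: not taken
ecx=(-5)^5=-2
mov [204], ecx → M[204]=-2
halt.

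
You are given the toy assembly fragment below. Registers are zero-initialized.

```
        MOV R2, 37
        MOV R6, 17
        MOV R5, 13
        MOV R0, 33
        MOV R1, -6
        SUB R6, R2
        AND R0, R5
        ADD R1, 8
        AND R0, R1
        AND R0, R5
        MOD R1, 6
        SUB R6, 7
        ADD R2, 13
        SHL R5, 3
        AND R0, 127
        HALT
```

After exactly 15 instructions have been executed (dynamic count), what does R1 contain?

2

after MOV R2, 37: R2=37
after MOV R6, 17: R6=17
after MOV R5, 13: R5=13
after MOV R0, 33: R0=33
after MOV R1, -6: R1=-6
after SUB R6, R2: R6=17-37=-20
after AND R0, R5: R0=33&13=1
after ADD R1, 8: R1=(-6)+8=2
after AND R0, R1: R0=1&2=0
after AND R0, R5: R0=0&13=0
after MOD R1, 6: R1=2%6=2
after SUB R6, 7: R6=(-20)-7=-27
after ADD R2, 13: R2=37+13=50
after SHL R5, 3: R5=13<<3=104
after AND R0, 127: R0=0&127=0
After step 15: R1 = 2.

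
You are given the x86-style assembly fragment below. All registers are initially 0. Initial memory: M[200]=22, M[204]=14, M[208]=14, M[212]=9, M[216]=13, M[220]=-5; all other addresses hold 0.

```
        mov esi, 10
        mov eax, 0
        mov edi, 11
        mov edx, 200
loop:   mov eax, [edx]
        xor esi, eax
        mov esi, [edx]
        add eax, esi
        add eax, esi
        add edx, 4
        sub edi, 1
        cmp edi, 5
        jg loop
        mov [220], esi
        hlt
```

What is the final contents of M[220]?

-5

mov esi, 10 → esi=10
mov eax, 0 → eax=0
mov edi, 11 → edi=11
mov edx, 200 → edx=200
mov eax, [edx] → eax=M[200]=22
xor esi, eax → esi=10^22=28
mov esi, [edx] → esi=M[200]=22
add eax, esi → eax=22+22=44
add eax, esi → eax=44+22=66
add edx, 4 → edx=200+4=204
sub edi, 1 → edi=11-1=10
cmp edi, 5  (cmp 10,5)
jg loop: taken
mov eax, [edx] → eax=M[204]=14
xor esi, eax → esi=22^14=24
mov esi, [edx] → esi=M[204]=14
add eax, esi → eax=14+14=28
add eax, esi → eax=28+14=42
add edx, 4 → edx=204+4=208
sub edi, 1 → edi=10-1=9
cmp edi, 5  (cmp 9,5)
jg loop: taken
mov eax, [edx] → eax=M[208]=14
xor esi, eax → esi=14^14=0
mov esi, [edx] → esi=M[208]=14
add eax, esi → eax=14+14=28
add eax, esi → eax=28+14=42
add edx, 4 → edx=208+4=212
sub edi, 1 → edi=9-1=8
cmp edi, 5  (cmp 8,5)
jg loop: taken
mov eax, [edx] → eax=M[212]=9
xor esi, eax → esi=14^9=7
mov esi, [edx] → esi=M[212]=9
add eax, esi → eax=9+9=18
add eax, esi → eax=18+9=27
add edx, 4 → edx=212+4=216
sub edi, 1 → edi=8-1=7
cmp edi, 5  (cmp 7,5)
jg loop: taken
mov eax, [edx] → eax=M[216]=13
xor esi, eax → esi=9^13=4
mov esi, [edx] → esi=M[216]=13
add eax, esi → eax=13+13=26
add eax, esi → eax=26+13=39
add edx, 4 → edx=216+4=220
sub edi, 1 → edi=7-1=6
cmp edi, 5  (cmp 6,5)
jg loop: taken
mov eax, [edx] → eax=M[220]=-5
xor esi, eax → esi=13^(-5)=-10
mov esi, [edx] → esi=M[220]=-5
add eax, esi → eax=(-5)+(-5)=-10
add eax, esi → eax=(-10)+(-5)=-15
add edx, 4 → edx=220+4=224
sub edi, 1 → edi=6-1=5
cmp edi, 5  (cmp 5,5)
jg loop: not taken
mov [220], esi → M[220]=-5
halt.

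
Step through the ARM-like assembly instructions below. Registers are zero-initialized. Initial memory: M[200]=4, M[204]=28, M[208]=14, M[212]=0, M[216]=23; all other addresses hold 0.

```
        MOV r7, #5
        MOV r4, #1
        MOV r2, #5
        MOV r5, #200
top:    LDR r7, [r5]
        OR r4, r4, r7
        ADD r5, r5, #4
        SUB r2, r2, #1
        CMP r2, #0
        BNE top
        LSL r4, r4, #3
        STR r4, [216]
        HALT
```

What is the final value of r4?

248

r7=5
r4=1
r2=5
r5=200
r7=M[200]=4
r4=1|4=5
r5=200+4=204
r2=5-1=4
CMP r2, #0  (cmp 4,0)
BNE top: taken
r7=M[204]=28
r4=5|28=29
r5=204+4=208
r2=4-1=3
CMP r2, #0  (cmp 3,0)
BNE top: taken
r7=M[208]=14
r4=29|14=31
r5=208+4=212
r2=3-1=2
CMP r2, #0  (cmp 2,0)
BNE top: taken
r7=M[212]=0
r4=31|0=31
r5=212+4=216
r2=2-1=1
CMP r2, #0  (cmp 1,0)
BNE top: taken
r7=M[216]=23
r4=31|23=31
r5=216+4=220
r2=1-1=0
CMP r2, #0  (cmp 0,0)
BNE top: not taken
r4=31<<3=248
STR r4, [216] → M[216]=248
halt.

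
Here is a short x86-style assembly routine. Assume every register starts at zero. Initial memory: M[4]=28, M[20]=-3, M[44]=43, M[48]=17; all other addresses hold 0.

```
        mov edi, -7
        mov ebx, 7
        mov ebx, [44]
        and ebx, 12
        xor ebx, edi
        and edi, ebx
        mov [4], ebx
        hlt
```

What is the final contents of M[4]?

-15

after mov edi, -7: edi=-7
after mov ebx, 7: ebx=7
after mov ebx, [44]: ebx=M[44]=43
after and ebx, 12: ebx=43&12=8
after xor ebx, edi: ebx=8^(-7)=-15
after and edi, ebx: edi=(-7)&(-15)=-15
mov [4], ebx → M[4]=-15
halt.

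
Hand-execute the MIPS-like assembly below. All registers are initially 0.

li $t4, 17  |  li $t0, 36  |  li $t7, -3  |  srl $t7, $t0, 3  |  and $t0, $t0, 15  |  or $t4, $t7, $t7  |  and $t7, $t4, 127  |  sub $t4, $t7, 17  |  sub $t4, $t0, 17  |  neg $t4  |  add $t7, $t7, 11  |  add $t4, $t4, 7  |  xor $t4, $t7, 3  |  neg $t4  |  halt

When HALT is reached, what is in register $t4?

after li $t4, 17: $t4=17
after li $t0, 36: $t0=36
after li $t7, -3: $t7=-3
after srl $t7, $t0, 3: $t7=36>>3=4
after and $t0, $t0, 15: $t0=36&15=4
after or $t4, $t7, $t7: $t4=4|4=4
after and $t7, $t4, 127: $t7=4&127=4
after sub $t4, $t7, 17: $t4=4-17=-13
after sub $t4, $t0, 17: $t4=4-17=-13
after neg $t4: $t4=-(-13)=13
after add $t7, $t7, 11: $t7=4+11=15
after add $t4, $t4, 7: $t4=13+7=20
after xor $t4, $t7, 3: $t4=15^3=12
after neg $t4: $t4=-(12)=-12
halt.

-12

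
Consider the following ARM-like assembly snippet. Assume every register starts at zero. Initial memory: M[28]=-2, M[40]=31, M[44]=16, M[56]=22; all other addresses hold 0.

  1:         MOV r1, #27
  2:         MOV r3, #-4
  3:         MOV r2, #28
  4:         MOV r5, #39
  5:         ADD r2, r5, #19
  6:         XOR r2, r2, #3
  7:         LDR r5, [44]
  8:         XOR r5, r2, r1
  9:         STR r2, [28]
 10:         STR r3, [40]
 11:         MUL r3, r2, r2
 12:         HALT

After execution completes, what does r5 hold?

after MOV r1, #27: r1=27
after MOV r3, #-4: r3=-4
after MOV r2, #28: r2=28
after MOV r5, #39: r5=39
after ADD r2, r5, #19: r2=39+19=58
after XOR r2, r2, #3: r2=58^3=57
after LDR r5, [44]: r5=M[44]=16
after XOR r5, r2, r1: r5=57^27=34
STR r2, [28] → M[28]=57
STR r3, [40] → M[40]=-4
after MUL r3, r2, r2: r3=57*57=3249
halt.

34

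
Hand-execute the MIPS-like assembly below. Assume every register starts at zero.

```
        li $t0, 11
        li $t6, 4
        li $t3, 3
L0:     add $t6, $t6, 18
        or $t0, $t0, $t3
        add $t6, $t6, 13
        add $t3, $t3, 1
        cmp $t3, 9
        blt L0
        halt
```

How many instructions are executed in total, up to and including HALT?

after li $t0, 11: $t0=11
after li $t6, 4: $t6=4
after li $t3, 3: $t3=3
after add $t6, $t6, 18: $t6=4+18=22
after or $t0, $t0, $t3: $t0=11|3=11
after add $t6, $t6, 13: $t6=22+13=35
after add $t3, $t3, 1: $t3=3+1=4
cmp $t3, 9  (cmp 4,9)
blt L0: taken
after add $t6, $t6, 18: $t6=35+18=53
after or $t0, $t0, $t3: $t0=11|4=15
after add $t6, $t6, 13: $t6=53+13=66
after add $t3, $t3, 1: $t3=4+1=5
cmp $t3, 9  (cmp 5,9)
blt L0: taken
after add $t6, $t6, 18: $t6=66+18=84
after or $t0, $t0, $t3: $t0=15|5=15
after add $t6, $t6, 13: $t6=84+13=97
after add $t3, $t3, 1: $t3=5+1=6
cmp $t3, 9  (cmp 6,9)
blt L0: taken
after add $t6, $t6, 18: $t6=97+18=115
after or $t0, $t0, $t3: $t0=15|6=15
after add $t6, $t6, 13: $t6=115+13=128
after add $t3, $t3, 1: $t3=6+1=7
cmp $t3, 9  (cmp 7,9)
blt L0: taken
after add $t6, $t6, 18: $t6=128+18=146
after or $t0, $t0, $t3: $t0=15|7=15
after add $t6, $t6, 13: $t6=146+13=159
after add $t3, $t3, 1: $t3=7+1=8
cmp $t3, 9  (cmp 8,9)
blt L0: taken
after add $t6, $t6, 18: $t6=159+18=177
after or $t0, $t0, $t3: $t0=15|8=15
after add $t6, $t6, 13: $t6=177+13=190
after add $t3, $t3, 1: $t3=8+1=9
cmp $t3, 9  (cmp 9,9)
blt L0: not taken
halt.
Total executed instructions: 40.

40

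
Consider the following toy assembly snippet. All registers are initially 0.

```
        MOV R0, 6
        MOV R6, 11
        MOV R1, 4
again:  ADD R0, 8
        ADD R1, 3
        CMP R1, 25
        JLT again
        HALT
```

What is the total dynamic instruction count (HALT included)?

32

MOV R0, 6 → R0=6
MOV R6, 11 → R6=11
MOV R1, 4 → R1=4
ADD R0, 8 → R0=6+8=14
ADD R1, 3 → R1=4+3=7
CMP R1, 25  (cmp 7,25)
JLT again: taken
ADD R0, 8 → R0=14+8=22
ADD R1, 3 → R1=7+3=10
CMP R1, 25  (cmp 10,25)
JLT again: taken
ADD R0, 8 → R0=22+8=30
ADD R1, 3 → R1=10+3=13
CMP R1, 25  (cmp 13,25)
JLT again: taken
ADD R0, 8 → R0=30+8=38
ADD R1, 3 → R1=13+3=16
CMP R1, 25  (cmp 16,25)
JLT again: taken
ADD R0, 8 → R0=38+8=46
ADD R1, 3 → R1=16+3=19
CMP R1, 25  (cmp 19,25)
JLT again: taken
ADD R0, 8 → R0=46+8=54
ADD R1, 3 → R1=19+3=22
CMP R1, 25  (cmp 22,25)
JLT again: taken
ADD R0, 8 → R0=54+8=62
ADD R1, 3 → R1=22+3=25
CMP R1, 25  (cmp 25,25)
JLT again: not taken
halt.
Total executed instructions: 32.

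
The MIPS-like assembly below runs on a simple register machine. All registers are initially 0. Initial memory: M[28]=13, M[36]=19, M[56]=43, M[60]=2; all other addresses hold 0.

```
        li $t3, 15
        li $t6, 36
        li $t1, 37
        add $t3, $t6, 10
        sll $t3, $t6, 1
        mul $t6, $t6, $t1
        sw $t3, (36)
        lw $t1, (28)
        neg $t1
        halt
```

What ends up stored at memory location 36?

72

after li $t3, 15: $t3=15
after li $t6, 36: $t6=36
after li $t1, 37: $t1=37
after add $t3, $t6, 10: $t3=36+10=46
after sll $t3, $t6, 1: $t3=36<<1=72
after mul $t6, $t6, $t1: $t6=36*37=1332
sw $t3, (36) → M[36]=72
after lw $t1, (28): $t1=M[28]=13
after neg $t1: $t1=-(13)=-13
halt.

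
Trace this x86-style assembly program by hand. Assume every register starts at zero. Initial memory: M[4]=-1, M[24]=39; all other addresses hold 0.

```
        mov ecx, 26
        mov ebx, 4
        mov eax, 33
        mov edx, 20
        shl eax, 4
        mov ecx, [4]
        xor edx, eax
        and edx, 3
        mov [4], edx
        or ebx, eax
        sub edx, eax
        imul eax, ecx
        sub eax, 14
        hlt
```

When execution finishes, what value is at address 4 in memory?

mov ecx, 26 → ecx=26
mov ebx, 4 → ebx=4
mov eax, 33 → eax=33
mov edx, 20 → edx=20
shl eax, 4 → eax=33<<4=528
mov ecx, [4] → ecx=M[4]=-1
xor edx, eax → edx=20^528=516
and edx, 3 → edx=516&3=0
mov [4], edx → M[4]=0
or ebx, eax → ebx=4|528=532
sub edx, eax → edx=0-528=-528
imul eax, ecx → eax=528*(-1)=-528
sub eax, 14 → eax=(-528)-14=-542
halt.

0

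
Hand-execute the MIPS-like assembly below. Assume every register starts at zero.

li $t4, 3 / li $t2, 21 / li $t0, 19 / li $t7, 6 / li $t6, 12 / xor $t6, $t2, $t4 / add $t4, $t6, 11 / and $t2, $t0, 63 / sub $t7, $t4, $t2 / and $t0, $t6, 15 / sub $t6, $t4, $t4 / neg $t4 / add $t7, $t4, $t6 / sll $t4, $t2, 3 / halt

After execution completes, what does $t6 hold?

0

$t4=3
$t2=21
$t0=19
$t7=6
$t6=12
$t6=21^3=22
$t4=22+11=33
$t2=19&63=19
$t7=33-19=14
$t0=22&15=6
$t6=33-33=0
$t4=-(33)=-33
$t7=(-33)+0=-33
$t4=19<<3=152
halt.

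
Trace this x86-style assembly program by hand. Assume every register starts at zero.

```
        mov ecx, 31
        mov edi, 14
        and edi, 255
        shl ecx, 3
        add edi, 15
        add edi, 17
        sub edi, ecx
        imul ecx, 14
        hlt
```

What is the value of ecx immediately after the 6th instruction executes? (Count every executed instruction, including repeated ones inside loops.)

248

mov ecx, 31 → ecx=31
mov edi, 14 → edi=14
and edi, 255 → edi=14&255=14
shl ecx, 3 → ecx=31<<3=248
add edi, 15 → edi=14+15=29
add edi, 17 → edi=29+17=46
After step 6: ecx = 248.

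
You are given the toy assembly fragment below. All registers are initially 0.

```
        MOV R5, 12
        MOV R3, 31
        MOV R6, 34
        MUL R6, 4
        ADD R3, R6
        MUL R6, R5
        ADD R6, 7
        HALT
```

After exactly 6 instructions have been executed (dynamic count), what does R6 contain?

1632

R5=12
R3=31
R6=34
R6=34*4=136
R3=31+136=167
R6=136*12=1632
After step 6: R6 = 1632.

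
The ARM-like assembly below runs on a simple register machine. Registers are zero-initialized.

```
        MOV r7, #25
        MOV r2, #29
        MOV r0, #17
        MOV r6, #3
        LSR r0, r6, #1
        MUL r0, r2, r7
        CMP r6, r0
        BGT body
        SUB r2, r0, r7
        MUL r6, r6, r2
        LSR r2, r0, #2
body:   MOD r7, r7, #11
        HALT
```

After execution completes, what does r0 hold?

MOV r7, #25 → r7=25
MOV r2, #29 → r2=29
MOV r0, #17 → r0=17
MOV r6, #3 → r6=3
LSR r0, r6, #1 → r0=3>>1=1
MUL r0, r2, r7 → r0=29*25=725
CMP r6, r0  (cmp 3,725)
BGT body: not taken
SUB r2, r0, r7 → r2=725-25=700
MUL r6, r6, r2 → r6=3*700=2100
LSR r2, r0, #2 → r2=725>>2=181
MOD r7, r7, #11 → r7=25%11=3
halt.

725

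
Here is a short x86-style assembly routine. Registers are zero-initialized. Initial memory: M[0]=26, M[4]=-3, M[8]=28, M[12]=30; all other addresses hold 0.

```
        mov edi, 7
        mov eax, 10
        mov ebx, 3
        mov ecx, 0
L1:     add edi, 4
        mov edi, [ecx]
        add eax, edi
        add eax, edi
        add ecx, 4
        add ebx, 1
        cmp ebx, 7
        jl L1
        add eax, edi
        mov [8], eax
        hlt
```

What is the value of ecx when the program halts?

mov edi, 7 → edi=7
mov eax, 10 → eax=10
mov ebx, 3 → ebx=3
mov ecx, 0 → ecx=0
add edi, 4 → edi=7+4=11
mov edi, [ecx] → edi=M[0]=26
add eax, edi → eax=10+26=36
add eax, edi → eax=36+26=62
add ecx, 4 → ecx=0+4=4
add ebx, 1 → ebx=3+1=4
cmp ebx, 7  (cmp 4,7)
jl L1: taken
add edi, 4 → edi=26+4=30
mov edi, [ecx] → edi=M[4]=-3
add eax, edi → eax=62+(-3)=59
add eax, edi → eax=59+(-3)=56
add ecx, 4 → ecx=4+4=8
add ebx, 1 → ebx=4+1=5
cmp ebx, 7  (cmp 5,7)
jl L1: taken
add edi, 4 → edi=(-3)+4=1
mov edi, [ecx] → edi=M[8]=28
add eax, edi → eax=56+28=84
add eax, edi → eax=84+28=112
add ecx, 4 → ecx=8+4=12
add ebx, 1 → ebx=5+1=6
cmp ebx, 7  (cmp 6,7)
jl L1: taken
add edi, 4 → edi=28+4=32
mov edi, [ecx] → edi=M[12]=30
add eax, edi → eax=112+30=142
add eax, edi → eax=142+30=172
add ecx, 4 → ecx=12+4=16
add ebx, 1 → ebx=6+1=7
cmp ebx, 7  (cmp 7,7)
jl L1: not taken
add eax, edi → eax=172+30=202
mov [8], eax → M[8]=202
halt.

16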